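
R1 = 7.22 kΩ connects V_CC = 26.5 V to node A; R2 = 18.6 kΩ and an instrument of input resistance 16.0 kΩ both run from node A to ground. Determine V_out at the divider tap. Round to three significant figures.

V_out ≈ 14.4 V

The load sits in parallel with R2, giving an effective lower resistance R2' = R2·R_L/(R2+R_L) = 8.601 kΩ.
Now apply the divider: V_out = 26.5 × 0.5436 = 14.41 V.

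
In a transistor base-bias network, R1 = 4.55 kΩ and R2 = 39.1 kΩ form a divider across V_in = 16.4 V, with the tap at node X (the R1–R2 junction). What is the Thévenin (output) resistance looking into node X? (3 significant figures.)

Looking into X with the source shorted: R_th = R1·R2/(R1+R2) = 4.550 × 39.1/43.65 = 4.076 kΩ.

R_th ≈ 4.08 kΩ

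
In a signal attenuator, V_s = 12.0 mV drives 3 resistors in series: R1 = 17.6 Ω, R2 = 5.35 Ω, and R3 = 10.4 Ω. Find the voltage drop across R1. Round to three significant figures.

V ≈ 6.33 mV

Series total: ΣR = 17.6 + 5.35 + 10.4 = 33.35 Ω.
By the voltage-divider rule, V = 12.0 × 17.60/33.35 = 6.333 mV.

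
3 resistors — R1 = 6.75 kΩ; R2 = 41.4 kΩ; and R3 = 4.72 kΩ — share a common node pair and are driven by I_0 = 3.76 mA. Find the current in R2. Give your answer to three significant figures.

ΣG = 1/6.75 + 1/41.4 + 1/4.72 = 0.3842.
R2 takes the fraction G_k/ΣG = 0.02415/0.3842 = 0.06288, so I = 3.76 × 0.06288 = 0.2364 mA.

I ≈ 0.236 mA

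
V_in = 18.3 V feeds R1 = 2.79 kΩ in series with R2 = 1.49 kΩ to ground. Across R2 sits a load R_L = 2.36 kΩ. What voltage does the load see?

R2 ‖ R_L = (1.49 × 2.36)/(1.49 + 2.36) = 0.9134 kΩ.
Voltage divider with the loaded lower leg: V_out = 18.3 × 0.9134/(2.79 + 0.9134) = 18.3 × 0.2466 = 4.513 V.

V_out ≈ 4.51 V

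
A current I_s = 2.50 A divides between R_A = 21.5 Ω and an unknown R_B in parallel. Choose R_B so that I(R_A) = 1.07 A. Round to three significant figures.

R_B ≈ 16.1 Ω

The fraction through R_A equals R_B/(R_A+R_B).
1.07/2.50 = R_B/(R_A + R_B) → R_B = R_A · (0.4280)/(1 − 0.4280) = 21.5 × 0.7483 = 16.09 Ω.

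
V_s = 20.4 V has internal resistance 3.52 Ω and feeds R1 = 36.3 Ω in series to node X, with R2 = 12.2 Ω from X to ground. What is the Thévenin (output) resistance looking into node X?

R_th ≈ 9.34 Ω

R1' = 3.52 + 36.3 = 39.82 Ω (source resistance + R1).
Looking into X with the source shorted: R_th = R1'·R2/(R1'+R2) = 39.82 × 12.2/52.02 = 9.339 Ω.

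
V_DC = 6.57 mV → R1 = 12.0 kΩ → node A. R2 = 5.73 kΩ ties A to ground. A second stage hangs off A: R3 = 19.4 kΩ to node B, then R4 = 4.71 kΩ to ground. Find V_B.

V_B ≈ 0.357 mV

The second stage (R3 + R4 = 24.11 kΩ) loads node A in parallel with R2.
R2 ‖ (R3+R4) = 4.630 kΩ.
So V_A = 6.57 × 0.2784 = 1.829 mV.
Stage 2 is unloaded, so V_B = V_A · R4/(R3+R4) = 1.829 × 4.71/24.11 = 0.3573 mV.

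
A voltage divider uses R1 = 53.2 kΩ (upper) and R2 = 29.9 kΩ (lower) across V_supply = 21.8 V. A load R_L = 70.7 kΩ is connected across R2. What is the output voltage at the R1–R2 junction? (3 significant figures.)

V_out ≈ 6.17 V

R2 ‖ R_L = (29.9 × 70.7)/(29.9 + 70.7) = 21.01 kΩ.
Voltage divider with the loaded lower leg: V_out = 21.8 × 21.01/(53.2 + 21.01) = 21.8 × 0.2831 = 6.173 V.
(Unloaded it would be 7.84 V; the load pulls it down.)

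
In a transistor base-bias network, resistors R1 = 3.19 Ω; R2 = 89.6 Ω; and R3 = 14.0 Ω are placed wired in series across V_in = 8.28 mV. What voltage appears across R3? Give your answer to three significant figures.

V ≈ 1.09 mV

Series total: ΣR = 3.19 + 89.6 + 14.0 = 106.8 Ω.
By the voltage-divider rule, V = 8.28 × 14.00/106.8 = 1.085 mV.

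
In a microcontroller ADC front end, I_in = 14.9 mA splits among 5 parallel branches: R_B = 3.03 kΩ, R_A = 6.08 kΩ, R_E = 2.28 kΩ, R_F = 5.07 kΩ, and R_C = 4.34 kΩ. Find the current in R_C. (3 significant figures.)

Conductances: ΣG = 1/3.03 + 1/6.08 + 1/2.28 + 1/5.07 + 1/4.34 = 1.361 (1/kΩ).
By the current-divider rule, I = I_in · G_k/ΣG = 14.9 × 0.1693 = 2.523 mA.

I ≈ 2.52 mA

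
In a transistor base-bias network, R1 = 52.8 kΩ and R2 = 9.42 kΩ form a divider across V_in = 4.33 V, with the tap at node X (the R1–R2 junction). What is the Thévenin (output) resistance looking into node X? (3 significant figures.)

With V_in suppressed (replaced by a short), R_th = R1 ‖ R2 = (52.80 × 9.42)/(52.80 + 9.42) = 7.994 kΩ.

R_th ≈ 7.99 kΩ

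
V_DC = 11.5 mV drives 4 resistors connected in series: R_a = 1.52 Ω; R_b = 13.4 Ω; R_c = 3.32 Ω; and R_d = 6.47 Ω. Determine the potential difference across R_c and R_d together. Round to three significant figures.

V ≈ 4.56 mV

Series total: ΣR = 1.52 + 13.4 + 3.32 + 6.47 = 24.71 Ω.
R_{R_c..R_d} = 3.32 + 6.47 = 9.790 Ω.
Voltage divider: V = V_DC · (9.790 / 24.71) = 11.5 × 0.3962 = 4.556 mV.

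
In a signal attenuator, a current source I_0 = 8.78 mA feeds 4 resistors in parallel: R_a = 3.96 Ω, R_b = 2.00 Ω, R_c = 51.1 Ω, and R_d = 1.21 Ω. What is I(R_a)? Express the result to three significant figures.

I ≈ 1.39 mA

Conductances: ΣG = 1/3.96 + 1/2.00 + 1/51.1 + 1/1.21 = 1.599 (1/Ω).
Current divider: I(R_a) = I_0 · G_k/ΣG = 8.78 × (0.2525/1.599) = 8.78 × 0.1580 = 1.387 mA.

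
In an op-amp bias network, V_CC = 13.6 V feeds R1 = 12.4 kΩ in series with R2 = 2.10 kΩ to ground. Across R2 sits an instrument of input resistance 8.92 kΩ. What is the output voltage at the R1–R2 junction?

V_out ≈ 1.64 V

First combine the lower leg with the load: R2 ‖ R_L = 1.700 kΩ.
Now apply the divider: V_out = 13.6 × 0.1206 = 1.640 V.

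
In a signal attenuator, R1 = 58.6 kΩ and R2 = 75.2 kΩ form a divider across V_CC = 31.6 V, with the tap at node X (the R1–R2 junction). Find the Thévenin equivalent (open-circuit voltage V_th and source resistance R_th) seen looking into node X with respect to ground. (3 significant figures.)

V_th ≈ 17.8 V, R_th ≈ 32.9 kΩ

With X open, the divider is unloaded: V_th = 31.6 × 75.2/133.8 = 17.76 V.
Zeroing V_CC shorts the top of R1 to ground, so R_th = R1 ‖ R2 = 32.94 kΩ.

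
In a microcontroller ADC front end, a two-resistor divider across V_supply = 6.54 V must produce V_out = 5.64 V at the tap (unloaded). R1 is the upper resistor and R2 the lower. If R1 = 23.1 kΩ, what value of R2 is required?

R2 ≈ 145 kΩ

V_out/V_supply = R2/(R1+R2) = 0.8624.
So R2 = R1 · V_out/(V_supply − V_out) = 23.1 × 5.64/(6.54 − 5.64) = 23.1 × 6.267 = 144.8 kΩ.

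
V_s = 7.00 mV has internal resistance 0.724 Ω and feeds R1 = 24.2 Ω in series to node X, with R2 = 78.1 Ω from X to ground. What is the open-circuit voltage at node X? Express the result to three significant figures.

V_th ≈ 5.31 mV

R1' = 0.724 + 24.2 = 24.92 Ω (source resistance + R1).
V_th is the unloaded tap voltage: V_s · R2/(R1'+R2) = 7.00 × 0.7581 = 5.307 mV.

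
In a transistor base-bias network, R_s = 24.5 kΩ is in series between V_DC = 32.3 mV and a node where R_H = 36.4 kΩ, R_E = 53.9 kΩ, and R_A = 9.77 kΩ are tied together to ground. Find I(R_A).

I ≈ 0.713 µA

Combine the parallel branches: R_p = (1/36.4 + 1/53.9 + 1/9.77)⁻¹ = 6.739 kΩ.
V_A by voltage divider: V_A = 32.3 × 6.739/(24.5 + 6.739) = 6.968 mV.
Branch current I = V_A/R_A = 6.968/9.77 = 0.7132 µA.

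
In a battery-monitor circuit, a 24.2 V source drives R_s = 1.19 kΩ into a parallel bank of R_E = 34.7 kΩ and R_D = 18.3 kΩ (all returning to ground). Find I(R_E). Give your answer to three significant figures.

Combine the parallel branches: R_p = (1/34.7 + 1/18.3)⁻¹ = 11.98 kΩ.
V_A by voltage divider: V_A = 24.2 × 11.98/(1.19 + 11.98) = 22.01 V.
Branch current I = V_A/R_E = 22.01/34.7 = 0.6344 mA.
(Check via current divider: I_total = 1.837 mA; share G_k/ΣG = 0.3453 → same result.)

I ≈ 0.634 mA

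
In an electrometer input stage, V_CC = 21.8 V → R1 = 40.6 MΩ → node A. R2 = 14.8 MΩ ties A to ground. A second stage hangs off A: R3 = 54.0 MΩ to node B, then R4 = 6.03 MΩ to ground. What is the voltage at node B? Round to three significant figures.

V_B ≈ 0.495 V

Looking into the second stage from A: R3 + R4 = 60.03 MΩ appears in parallel with R2.
Effective lower resistance at A: R2 ‖ 60.03 = 11.87 MΩ.
First divider: V_A = V_CC · 11.87/(40.6 + 11.87) = 4.933 V.
Then the unloaded second divider: V_B = V_A × R4/(R3+R4) = 4.933 × 0.1004 = 0.4955 V.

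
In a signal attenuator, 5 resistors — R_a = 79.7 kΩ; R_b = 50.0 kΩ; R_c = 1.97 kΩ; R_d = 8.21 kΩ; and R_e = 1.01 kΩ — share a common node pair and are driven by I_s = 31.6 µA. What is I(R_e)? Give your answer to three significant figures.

ΣG = 1/79.7 + 1/50.0 + 1/1.97 + 1/8.21 + 1/1.01 = 1.652.
Current divider: I(R_e) = I_s · G_k/ΣG = 31.6 × (0.9901/1.652) = 31.6 × 0.5993 = 18.94 µA.

I ≈ 18.9 µA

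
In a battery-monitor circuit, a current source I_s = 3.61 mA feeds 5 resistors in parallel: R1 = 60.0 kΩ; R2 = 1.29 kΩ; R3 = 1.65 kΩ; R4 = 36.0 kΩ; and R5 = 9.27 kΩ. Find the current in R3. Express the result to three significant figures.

I ≈ 1.43 mA

Total conductance ΣG = 1/60.0 + 1/1.29 + 1/1.65 + 1/36.0 + 1/9.27 = 1.534 (units of 1/kΩ).
R3 takes the fraction G_k/ΣG = 0.6061/1.534 = 0.3952, so I = 3.61 × 0.3952 = 1.427 mA.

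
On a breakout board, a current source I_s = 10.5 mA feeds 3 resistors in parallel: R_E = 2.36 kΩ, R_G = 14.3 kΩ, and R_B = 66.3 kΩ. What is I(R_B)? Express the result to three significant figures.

Total conductance ΣG = 1/2.36 + 1/14.3 + 1/66.3 = 0.5087 (units of 1/kΩ).
By the current-divider rule, I = I_s · G_k/ΣG = 10.5 × 0.02965 = 0.3113 mA.

I ≈ 0.311 mA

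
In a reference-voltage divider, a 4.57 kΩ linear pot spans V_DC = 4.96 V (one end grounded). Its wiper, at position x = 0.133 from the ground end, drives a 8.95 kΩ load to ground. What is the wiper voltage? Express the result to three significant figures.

Split the track: R_lower = x·R_p = 0.6078 kΩ, R_upper = (1−x)·R_p = 3.962 kΩ.
R_L loads the lower segment: effective lower R = 0.5692 kΩ.
Loaded-divider output: V_out = 4.96 × 0.1256 = 0.6230 V.
(Unloaded: V_out = x·V_DC = 0.660 V.)

V_out ≈ 0.623 V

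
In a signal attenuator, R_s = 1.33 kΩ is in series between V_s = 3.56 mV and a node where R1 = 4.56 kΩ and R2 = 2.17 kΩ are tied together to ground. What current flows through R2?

Equivalent of the parallel group: R_p = 1.470 kΩ.
Node voltage V_A = V_s · R_p/(R_s + R_p) = 3.56 × 0.5251 = 1.869 mV.
I(R2) = V_A / R2 = 1.869/2.17 = 0.8614 µA.

I ≈ 0.861 µA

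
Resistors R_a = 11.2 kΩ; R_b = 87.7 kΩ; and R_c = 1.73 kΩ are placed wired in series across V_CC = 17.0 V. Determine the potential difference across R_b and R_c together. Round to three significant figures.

Total series resistance ΣR = 11.2 + 87.7 + 1.73 = 100.6 kΩ.
R_{R_b..R_c} = 87.7 + 1.73 = 89.43 kΩ.
Voltage divider: V = V_CC · (89.43 / 100.6) = 17.0 × 0.8887 = 15.11 V.

V ≈ 15.1 V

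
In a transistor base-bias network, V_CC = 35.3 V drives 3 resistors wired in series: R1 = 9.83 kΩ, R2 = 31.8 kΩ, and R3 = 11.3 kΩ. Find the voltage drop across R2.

V ≈ 21.2 V

Series total: ΣR = 9.83 + 31.8 + 11.3 = 52.93 kΩ.
Voltage divider: V = V_CC · (31.80 / 52.93) = 35.3 × 0.6008 = 21.21 V.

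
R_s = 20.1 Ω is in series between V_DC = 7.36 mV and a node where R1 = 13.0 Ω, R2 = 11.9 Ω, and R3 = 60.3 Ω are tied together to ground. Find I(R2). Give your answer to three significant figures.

I ≈ 0.135 mA

Parallel bank: R_p = 1/(1/13.0 + 1/11.9 + 1/60.3) = 5.633 Ω.
V_A by voltage divider: V_A = 7.36 × 5.633/(20.1 + 5.633) = 1.611 mV.
I(R2) = V_A / R2 = 1.611/11.9 = 0.1354 mA.
(Check via current divider: I_total = 0.2860 mA; share G_k/ΣG = 0.4733 → same result.)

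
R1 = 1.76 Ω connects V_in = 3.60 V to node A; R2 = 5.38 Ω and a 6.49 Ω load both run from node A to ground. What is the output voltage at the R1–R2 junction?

V_out ≈ 2.25 V

R2 ‖ R_L = (5.38 × 6.49)/(5.38 + 6.49) = 2.942 Ω.
Voltage divider with the loaded lower leg: V_out = 3.60 × 2.942/(1.76 + 2.942) = 3.60 × 0.6257 = 2.252 V.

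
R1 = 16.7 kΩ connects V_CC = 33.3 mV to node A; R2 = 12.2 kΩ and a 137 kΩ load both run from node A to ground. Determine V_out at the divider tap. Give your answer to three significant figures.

V_out ≈ 13.4 mV

R2 ‖ R_L = (12.2 × 137)/(12.2 + 137) = 11.20 kΩ.
Then V_out = V_CC · R2'/(R1 + R2') = 33.3 × 11.20/27.90 = 13.37 mV.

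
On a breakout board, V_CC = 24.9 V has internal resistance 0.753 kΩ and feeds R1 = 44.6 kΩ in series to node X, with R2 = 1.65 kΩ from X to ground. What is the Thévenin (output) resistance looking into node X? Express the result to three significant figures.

R_th ≈ 1.59 kΩ

R1' = 0.753 + 44.6 = 45.35 kΩ (source resistance + R1).
Looking into X with the source shorted: R_th = R1'·R2/(R1'+R2) = 45.35 × 1.65/47.00 = 1.592 kΩ.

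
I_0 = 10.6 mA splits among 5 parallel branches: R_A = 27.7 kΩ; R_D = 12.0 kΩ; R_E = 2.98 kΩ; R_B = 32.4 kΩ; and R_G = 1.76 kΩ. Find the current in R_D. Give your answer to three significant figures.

I ≈ 0.838 mA

Conductances: ΣG = 1/27.7 + 1/12.0 + 1/2.98 + 1/32.4 + 1/1.76 = 1.054 (1/kΩ).
By the current-divider rule, I = I_0 · G_k/ΣG = 10.6 × 0.07906 = 0.8380 mA.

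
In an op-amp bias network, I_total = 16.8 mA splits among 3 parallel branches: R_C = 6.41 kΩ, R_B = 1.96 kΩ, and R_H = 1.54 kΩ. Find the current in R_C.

I ≈ 1.99 mA

Total conductance ΣG = 1/6.41 + 1/1.96 + 1/1.54 = 1.316 (units of 1/kΩ).
By the current-divider rule, I = I_total · G_k/ΣG = 16.8 × 0.1186 = 1.992 mA.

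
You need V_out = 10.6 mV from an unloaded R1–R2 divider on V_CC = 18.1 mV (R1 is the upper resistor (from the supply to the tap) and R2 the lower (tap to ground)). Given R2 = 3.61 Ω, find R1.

V_out/V_CC = R2/(R1+R2) = 0.5856.
So R1 = R2 · (V_CC/V_out − 1) = 3.61 × (18.1/10.6 − 1) = 3.61 × 0.7075 = 2.554 Ω.

R1 ≈ 2.55 Ω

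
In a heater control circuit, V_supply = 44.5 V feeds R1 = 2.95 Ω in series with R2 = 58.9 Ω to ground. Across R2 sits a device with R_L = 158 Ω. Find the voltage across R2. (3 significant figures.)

V_out ≈ 41.6 V

R2 ‖ R_L = (58.9 × 158)/(58.9 + 158) = 42.91 Ω.
Then V_out = V_supply · R2'/(R1 + R2') = 44.5 × 42.91/45.86 = 41.64 V.
(Unloaded it would be 42.4 V; the load pulls it down.)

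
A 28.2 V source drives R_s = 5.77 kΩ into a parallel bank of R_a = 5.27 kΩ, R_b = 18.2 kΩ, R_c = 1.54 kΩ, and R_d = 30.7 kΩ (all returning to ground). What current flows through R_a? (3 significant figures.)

I ≈ 0.843 mA

Combine the parallel branches: R_p = (1/5.27 + 1/18.2 + 1/1.54 + 1/30.7)⁻¹ = 1.079 kΩ.
V_A = 28.2 × 1.079/6.849 = 4.443 V.
Branch current I = V_A/R_a = 4.443/5.27 = 0.8431 mA.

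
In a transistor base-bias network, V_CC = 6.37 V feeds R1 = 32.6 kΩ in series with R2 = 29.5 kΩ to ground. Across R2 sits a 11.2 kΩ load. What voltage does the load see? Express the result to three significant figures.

The load sits in parallel with R2, giving an effective lower resistance R2' = R2·R_L/(R2+R_L) = 8.118 kΩ.
Voltage divider with the loaded lower leg: V_out = 6.37 × 8.118/(32.6 + 8.118) = 6.37 × 0.1994 = 1.270 V.
(Unloaded it would be 3.03 V; the load pulls it down.)

V_out ≈ 1.27 V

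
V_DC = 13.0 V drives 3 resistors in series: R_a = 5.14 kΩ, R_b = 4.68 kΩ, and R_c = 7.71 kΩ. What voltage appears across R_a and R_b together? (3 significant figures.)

V ≈ 7.28 V

Total series resistance ΣR = 5.14 + 4.68 + 7.71 = 17.53 kΩ.
R_{R_a..R_b} = 5.14 + 4.68 = 9.820 kΩ.
By the voltage-divider rule, V = 13.0 × 9.820/17.53 = 7.282 V.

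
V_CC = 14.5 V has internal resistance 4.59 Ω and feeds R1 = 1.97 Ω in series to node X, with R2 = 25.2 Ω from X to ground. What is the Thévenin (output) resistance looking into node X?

R1' = 4.59 + 1.97 = 6.560 Ω (source resistance + R1).
Zeroing V_CC shorts the top of R1' to ground, so R_th = R1' ‖ R2 = 5.205 Ω.

R_th ≈ 5.21 Ω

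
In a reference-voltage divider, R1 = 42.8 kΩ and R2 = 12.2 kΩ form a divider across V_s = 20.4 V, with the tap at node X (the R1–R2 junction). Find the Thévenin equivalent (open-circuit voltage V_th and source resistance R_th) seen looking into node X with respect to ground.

V_th ≈ 4.53 V, R_th ≈ 9.49 kΩ

Open-circuit (no load on X): V_th = V_s · R2/(R1 + R2) = 20.4 × 12.2/(42.80 + 12.2) = 4.525 V.
With V_s suppressed (replaced by a short), R_th = R1 ‖ R2 = (42.80 × 12.2)/(42.80 + 12.2) = 9.494 kΩ.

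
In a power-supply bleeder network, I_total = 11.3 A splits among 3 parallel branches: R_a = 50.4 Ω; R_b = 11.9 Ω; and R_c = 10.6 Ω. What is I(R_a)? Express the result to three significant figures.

Conductances: ΣG = 1/50.4 + 1/11.9 + 1/10.6 = 0.1982 (1/Ω).
By the current-divider rule, I = I_total · G_k/ΣG = 11.3 × 0.1001 = 1.131 A.

I ≈ 1.13 A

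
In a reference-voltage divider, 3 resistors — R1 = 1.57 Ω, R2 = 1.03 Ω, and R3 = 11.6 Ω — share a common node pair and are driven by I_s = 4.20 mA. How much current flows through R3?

I ≈ 0.214 mA

Conductances: ΣG = 1/1.57 + 1/1.03 + 1/11.6 = 1.694 (1/Ω).
Current divider: I(R3) = I_s · G_k/ΣG = 4.20 × (0.08621/1.694) = 4.20 × 0.05089 = 0.2137 mA.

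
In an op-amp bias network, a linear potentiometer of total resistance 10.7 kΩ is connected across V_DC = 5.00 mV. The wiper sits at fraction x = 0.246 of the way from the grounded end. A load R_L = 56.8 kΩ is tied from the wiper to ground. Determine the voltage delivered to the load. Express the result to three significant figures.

V_out ≈ 1.19 mV

Lower segment x·R_p = 2.632 kΩ; upper segment (1−x)·R_p = 8.068 kΩ.
R_L loads the lower segment: effective lower R = 2.516 kΩ.
Then V_out = V_DC · 2.516/(8.068 + 2.516) = 1.188 mV.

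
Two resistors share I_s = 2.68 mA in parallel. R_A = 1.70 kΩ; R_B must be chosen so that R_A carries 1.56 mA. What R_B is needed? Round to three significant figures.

R_B ≈ 2.37 kΩ

In a two-way split, I_A/I_s = R_B/(R_A + R_B).
With f = 0.5821, R_B = R_A · f/(1−f) = 1.70 × 1.393 = 2.368 kΩ.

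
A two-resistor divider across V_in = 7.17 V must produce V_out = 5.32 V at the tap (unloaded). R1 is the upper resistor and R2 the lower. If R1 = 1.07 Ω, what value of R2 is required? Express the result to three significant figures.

R2 ≈ 3.08 Ω

V_out/V_in = R2/(R1+R2) = 0.7420.
R2 = R1 · 0.7420/(1 − 0.7420) = 3.077 Ω.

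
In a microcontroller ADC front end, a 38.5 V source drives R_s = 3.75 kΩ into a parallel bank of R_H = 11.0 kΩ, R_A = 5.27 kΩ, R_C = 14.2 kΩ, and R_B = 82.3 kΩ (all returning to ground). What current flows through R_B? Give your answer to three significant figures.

Parallel bank: R_p = 1/(1/11.0 + 1/5.27 + 1/14.2 + 1/82.3) = 2.753 kΩ.
Node voltage V_A = V_supply · R_p/(R_s + R_p) = 38.5 × 0.4233 = 16.30 V.
I(R_B) = V_A / R_B = 16.30/82.3 = 0.1980 mA.

I ≈ 0.198 mA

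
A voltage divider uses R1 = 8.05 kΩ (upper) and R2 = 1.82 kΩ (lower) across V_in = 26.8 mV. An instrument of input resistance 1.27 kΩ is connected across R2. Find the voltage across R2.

First combine the lower leg with the load: R2 ‖ R_L = 0.7480 kΩ.
Now apply the divider: V_out = 26.8 × 0.08502 = 2.279 mV.

V_out ≈ 2.28 mV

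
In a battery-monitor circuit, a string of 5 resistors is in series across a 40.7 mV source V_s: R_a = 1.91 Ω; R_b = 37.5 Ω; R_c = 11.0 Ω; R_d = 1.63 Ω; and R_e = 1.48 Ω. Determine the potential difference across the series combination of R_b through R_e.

V ≈ 39.2 mV

ΣR = 1.91 + 37.5 + 11.0 + 1.63 + 1.48 = 53.52 Ω.
R_{R_b..R_e} = 37.5 + 11.0 + 1.63 + 1.48 = 51.61 Ω.
By the voltage-divider rule, V = 40.7 × 51.61/53.52 = 39.25 mV.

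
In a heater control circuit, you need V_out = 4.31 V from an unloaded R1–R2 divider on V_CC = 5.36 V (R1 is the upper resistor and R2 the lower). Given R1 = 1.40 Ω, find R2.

Required fraction k = V_out/V_CC = 0.8041.
R2 = R1 · 0.8041/(1 − 0.8041) = 5.747 Ω.

R2 ≈ 5.75 Ω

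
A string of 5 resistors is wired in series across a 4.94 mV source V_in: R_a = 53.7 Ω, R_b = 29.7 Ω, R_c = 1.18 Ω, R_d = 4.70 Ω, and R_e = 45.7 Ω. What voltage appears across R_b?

Series total: ΣR = 53.7 + 29.7 + 1.18 + 4.70 + 45.7 = 135.0 Ω.
By the voltage-divider rule, V = 4.94 × 29.70/135.0 = 1.087 mV.

V ≈ 1.09 mV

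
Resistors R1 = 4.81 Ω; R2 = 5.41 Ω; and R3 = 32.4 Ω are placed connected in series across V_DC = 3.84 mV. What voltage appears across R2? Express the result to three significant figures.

Series total: ΣR = 4.81 + 5.41 + 32.4 = 42.62 Ω.
By the voltage-divider rule, V = 3.84 × 5.410/42.62 = 0.4874 mV.

V ≈ 0.487 mV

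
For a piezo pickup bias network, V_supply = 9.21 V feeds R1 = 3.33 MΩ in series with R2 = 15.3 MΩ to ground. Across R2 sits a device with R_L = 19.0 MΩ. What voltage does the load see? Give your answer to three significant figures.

First combine the lower leg with the load: R2 ‖ R_L = 8.475 MΩ.
Voltage divider with the loaded lower leg: V_out = 9.21 × 8.475/(3.33 + 8.475) = 9.21 × 0.7179 = 6.612 V.
(Unloaded it would be 7.56 V; the load pulls it down.)

V_out ≈ 6.61 V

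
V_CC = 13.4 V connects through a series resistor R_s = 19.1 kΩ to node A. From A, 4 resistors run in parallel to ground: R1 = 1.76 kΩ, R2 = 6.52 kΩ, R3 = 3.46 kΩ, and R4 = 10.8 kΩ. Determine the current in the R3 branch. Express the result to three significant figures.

Parallel bank: R_p = 1/(1/1.76 + 1/6.52 + 1/3.46 + 1/10.8) = 0.9065 kΩ.
V_A = 13.4 × 0.9065/20.01 = 0.6071 V.
Branch current I = V_A/R3 = 0.6071/3.46 = 0.1755 mA.
(Equivalently: I_total = 0.6698 mA, then current-divider fraction G_k/ΣG = 0.2620.)

I ≈ 0.175 mA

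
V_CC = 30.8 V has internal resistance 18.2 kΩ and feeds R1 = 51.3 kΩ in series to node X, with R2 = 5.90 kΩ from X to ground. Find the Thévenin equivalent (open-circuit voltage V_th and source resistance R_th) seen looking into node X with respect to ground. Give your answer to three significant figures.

R1' = 18.2 + 51.3 = 69.50 kΩ (source resistance + R1).
V_th is the unloaded tap voltage: V_CC · R2/(R1'+R2) = 30.8 × 0.07825 = 2.410 V.
With V_CC suppressed (replaced by a short), R_th = R1' ‖ R2 = (69.50 × 5.90)/(69.50 + 5.90) = 5.438 kΩ.

V_th ≈ 2.41 V, R_th ≈ 5.44 kΩ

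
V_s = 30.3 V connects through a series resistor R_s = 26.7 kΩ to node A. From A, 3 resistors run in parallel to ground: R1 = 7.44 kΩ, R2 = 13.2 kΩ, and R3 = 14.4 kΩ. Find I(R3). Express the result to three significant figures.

I ≈ 0.249 mA

Parallel bank: R_p = 1/(1/7.44 + 1/13.2 + 1/14.4) = 3.576 kΩ.
Node voltage V_A = V_s · R_p/(R_s + R_p) = 30.3 × 0.1181 = 3.579 V.
Branch current I = V_A/R3 = 3.579/14.4 = 0.2486 mA.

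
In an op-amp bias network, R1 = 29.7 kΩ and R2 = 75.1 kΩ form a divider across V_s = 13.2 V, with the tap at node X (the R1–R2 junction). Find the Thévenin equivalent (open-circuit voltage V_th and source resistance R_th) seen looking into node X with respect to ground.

V_th ≈ 9.46 V, R_th ≈ 21.3 kΩ

With X open, the divider is unloaded: V_th = 13.2 × 75.1/104.8 = 9.459 V.
Zeroing V_s shorts the top of R1 to ground, so R_th = R1 ‖ R2 = 21.28 kΩ.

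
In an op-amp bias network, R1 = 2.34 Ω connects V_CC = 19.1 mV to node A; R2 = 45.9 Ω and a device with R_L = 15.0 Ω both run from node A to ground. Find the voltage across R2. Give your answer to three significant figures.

First combine the lower leg with the load: R2 ‖ R_L = 11.31 Ω.
Now apply the divider: V_out = 19.1 × 0.8285 = 15.82 mV.
(Unloaded it would be 18.2 mV; the load pulls it down.)

V_out ≈ 15.8 mV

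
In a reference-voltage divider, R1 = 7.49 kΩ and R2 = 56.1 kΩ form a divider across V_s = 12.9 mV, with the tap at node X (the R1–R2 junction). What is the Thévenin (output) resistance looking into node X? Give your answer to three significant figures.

Zeroing V_s shorts the top of R1 to ground, so R_th = R1 ‖ R2 = 6.608 kΩ.

R_th ≈ 6.61 kΩ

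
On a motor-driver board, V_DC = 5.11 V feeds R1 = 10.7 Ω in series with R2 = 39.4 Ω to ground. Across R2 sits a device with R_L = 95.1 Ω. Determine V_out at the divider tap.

V_out ≈ 3.69 V

First combine the lower leg with the load: R2 ‖ R_L = 27.86 Ω.
Voltage divider with the loaded lower leg: V_out = 5.11 × 27.86/(10.7 + 27.86) = 5.11 × 0.7225 = 3.692 V.
(Unloaded it would be 4.02 V; the load pulls it down.)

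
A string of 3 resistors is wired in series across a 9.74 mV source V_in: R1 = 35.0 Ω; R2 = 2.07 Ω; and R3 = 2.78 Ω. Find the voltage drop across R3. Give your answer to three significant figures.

V ≈ 0.679 mV

Total series resistance ΣR = 35.0 + 2.07 + 2.78 = 39.85 Ω.
V = V_in · R/ΣR = 9.74 × 0.06976 = 0.6795 mV.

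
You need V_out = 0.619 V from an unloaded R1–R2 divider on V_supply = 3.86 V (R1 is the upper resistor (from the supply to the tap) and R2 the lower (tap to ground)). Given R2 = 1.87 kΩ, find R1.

Required fraction k = V_out/V_supply = 0.1604.
Rearranging, R1 = R2·(1−k)/k = 1.87 × 5.236 = 9.791 kΩ.

R1 ≈ 9.79 kΩ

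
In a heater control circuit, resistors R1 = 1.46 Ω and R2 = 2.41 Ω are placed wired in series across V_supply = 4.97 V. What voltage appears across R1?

ΣR = 1.46 + 2.41 = 3.870 Ω.
By the voltage-divider rule, V = 4.97 × 1.460/3.870 = 1.875 V.

V ≈ 1.87 V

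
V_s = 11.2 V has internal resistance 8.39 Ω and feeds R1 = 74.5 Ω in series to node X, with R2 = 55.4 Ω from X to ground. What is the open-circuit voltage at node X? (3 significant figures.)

R1' = 8.39 + 74.5 = 82.89 Ω (source resistance + R1).
Open-circuit (no load on X): V_th = V_s · R2/(R1' + R2) = 11.2 × 55.4/(82.89 + 55.4) = 4.487 V.

V_th ≈ 4.49 V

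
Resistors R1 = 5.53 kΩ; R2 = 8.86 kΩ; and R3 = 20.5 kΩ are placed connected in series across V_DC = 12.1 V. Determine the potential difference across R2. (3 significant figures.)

ΣR = 5.53 + 8.86 + 20.5 = 34.89 kΩ.
Voltage divider: V = V_DC · (8.860 / 34.89) = 12.1 × 0.2539 = 3.073 V.

V ≈ 3.07 V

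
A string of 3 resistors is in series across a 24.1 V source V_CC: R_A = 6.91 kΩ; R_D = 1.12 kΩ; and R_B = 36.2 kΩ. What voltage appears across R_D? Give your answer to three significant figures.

V ≈ 0.610 V

Total series resistance ΣR = 6.91 + 1.12 + 36.2 = 44.23 kΩ.
V = V_CC · R/ΣR = 24.1 × 0.02532 = 0.6103 V.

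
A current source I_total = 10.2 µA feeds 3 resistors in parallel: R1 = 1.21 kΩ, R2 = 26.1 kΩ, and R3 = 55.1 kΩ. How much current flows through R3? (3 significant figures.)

I ≈ 0.210 µA

Conductances: ΣG = 1/1.21 + 1/26.1 + 1/55.1 = 0.8829 (1/kΩ).
Current divider: I(R3) = I_total · G_k/ΣG = 10.2 × (0.01815/0.8829) = 10.2 × 0.02056 = 0.2097 µA.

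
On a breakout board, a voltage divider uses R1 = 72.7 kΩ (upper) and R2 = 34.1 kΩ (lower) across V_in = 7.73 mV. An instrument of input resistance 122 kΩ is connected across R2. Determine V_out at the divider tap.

V_out ≈ 2.07 mV

R2 ‖ R_L = (34.1 × 122)/(34.1 + 122) = 26.65 kΩ.
Now apply the divider: V_out = 7.73 × 0.2682 = 2.074 mV.
(Unloaded it would be 2.47 mV; the load pulls it down.)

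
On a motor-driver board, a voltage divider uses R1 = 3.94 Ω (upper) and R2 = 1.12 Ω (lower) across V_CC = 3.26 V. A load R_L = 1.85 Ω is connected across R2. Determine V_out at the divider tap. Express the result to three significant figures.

V_out ≈ 0.490 V

The load sits in parallel with R2, giving an effective lower resistance R2' = R2·R_L/(R2+R_L) = 0.6976 Ω.
Voltage divider with the loaded lower leg: V_out = 3.26 × 0.6976/(3.94 + 0.6976) = 3.26 × 0.1504 = 0.4904 V.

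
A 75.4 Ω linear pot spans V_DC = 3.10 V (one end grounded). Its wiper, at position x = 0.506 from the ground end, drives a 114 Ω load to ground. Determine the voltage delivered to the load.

V_out ≈ 1.35 V

The pot divides into 37.25 Ω above the wiper and 38.15 Ω below.
(x·R_p) ‖ R_L = 28.59 Ω.
V_out = 3.10 × 28.59/(37.25 + 28.59) = 1.346 V.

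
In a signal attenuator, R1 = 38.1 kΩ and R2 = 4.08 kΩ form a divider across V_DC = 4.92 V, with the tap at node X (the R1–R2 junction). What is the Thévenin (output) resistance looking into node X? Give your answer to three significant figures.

R_th ≈ 3.69 kΩ

With V_DC suppressed (replaced by a short), R_th = R1 ‖ R2 = (38.10 × 4.08)/(38.10 + 4.08) = 3.685 kΩ.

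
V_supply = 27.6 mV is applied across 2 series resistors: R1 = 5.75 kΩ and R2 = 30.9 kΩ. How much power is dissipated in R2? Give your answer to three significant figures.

P ≈ 17.5 nW

ΣR = 36.65 kΩ → I = 27.6/36.65 = 0.7531 µA.
V(R2) = I·R = 23.27 mV; P = V·I = 23.27 × 0.7531 = 17.52 nW.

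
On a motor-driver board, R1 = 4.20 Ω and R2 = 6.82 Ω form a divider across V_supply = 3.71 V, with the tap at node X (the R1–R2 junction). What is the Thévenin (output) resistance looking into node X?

R_th ≈ 2.60 Ω

Zeroing V_supply shorts the top of R1 to ground, so R_th = R1 ‖ R2 = 2.599 Ω.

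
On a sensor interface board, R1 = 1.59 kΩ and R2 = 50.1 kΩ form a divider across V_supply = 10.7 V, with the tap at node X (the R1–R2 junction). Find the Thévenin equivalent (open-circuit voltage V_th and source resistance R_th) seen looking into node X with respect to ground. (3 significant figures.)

V_th ≈ 10.4 V, R_th ≈ 1.54 kΩ

With X open, the divider is unloaded: V_th = 10.7 × 50.1/51.69 = 10.37 V.
Looking into X with the source shorted: R_th = R1·R2/(R1+R2) = 1.590 × 50.1/51.69 = 1.541 kΩ.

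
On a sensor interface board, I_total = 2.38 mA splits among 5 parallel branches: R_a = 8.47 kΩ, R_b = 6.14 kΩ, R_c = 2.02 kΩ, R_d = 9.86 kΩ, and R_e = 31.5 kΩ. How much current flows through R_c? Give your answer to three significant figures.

I ≈ 1.30 mA

Total conductance ΣG = 1/8.47 + 1/6.14 + 1/2.02 + 1/9.86 + 1/31.5 = 0.9091 (units of 1/kΩ).
R_c takes the fraction G_k/ΣG = 0.4950/0.9091 = 0.5445, so I = 2.38 × 0.5445 = 1.296 mA.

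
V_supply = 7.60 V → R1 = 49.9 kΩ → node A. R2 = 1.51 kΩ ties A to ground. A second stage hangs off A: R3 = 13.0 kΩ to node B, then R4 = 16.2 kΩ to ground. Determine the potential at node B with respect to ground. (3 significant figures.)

Looking into the second stage from A: R3 + R4 = 29.20 kΩ appears in parallel with R2.
R2 ‖ (R3+R4) = 1.436 kΩ.
So V_A = 7.60 × 0.02797 = 0.2126 V.
Stage 2 is unloaded, so V_B = V_A · R4/(R3+R4) = 0.2126 × 16.2/29.20 = 0.1179 V.

V_B ≈ 0.118 V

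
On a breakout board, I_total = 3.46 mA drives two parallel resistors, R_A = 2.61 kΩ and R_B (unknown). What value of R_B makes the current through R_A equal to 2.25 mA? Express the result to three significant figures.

Two-branch current divider: I_A = I_total · R_B/(R_A + R_B).
2.25/3.46 = R_B/(R_A + R_B) → R_B = R_A · (0.6503)/(1 − 0.6503) = 2.61 × 1.860 = 4.853 kΩ.

R_B ≈ 4.85 kΩ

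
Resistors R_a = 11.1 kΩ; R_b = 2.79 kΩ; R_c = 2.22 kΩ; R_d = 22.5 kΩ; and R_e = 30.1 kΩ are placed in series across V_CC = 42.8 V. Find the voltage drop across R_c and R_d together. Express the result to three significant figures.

Series total: ΣR = 11.1 + 2.79 + 2.22 + 22.5 + 30.1 = 68.71 kΩ.
R_{R_c..R_d} = 2.22 + 22.5 = 24.72 kΩ.
V = V_CC · R/ΣR = 42.8 × 0.3598 = 15.40 V.

V ≈ 15.4 V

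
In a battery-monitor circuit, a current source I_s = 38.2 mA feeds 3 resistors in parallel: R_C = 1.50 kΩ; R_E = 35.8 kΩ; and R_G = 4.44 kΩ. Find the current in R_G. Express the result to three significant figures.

I ≈ 9.35 mA

ΣG = 1/1.50 + 1/35.8 + 1/4.44 = 0.9198.
By the current-divider rule, I = I_s · G_k/ΣG = 38.2 × 0.2449 = 9.354 mA.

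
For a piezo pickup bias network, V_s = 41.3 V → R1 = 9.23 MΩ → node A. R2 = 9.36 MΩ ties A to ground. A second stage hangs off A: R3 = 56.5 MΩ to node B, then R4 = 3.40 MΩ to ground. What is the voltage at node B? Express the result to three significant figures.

Node A sees R2 in parallel with the series input of stage 2, R3 + R4 = 59.90 MΩ.
R2 ‖ (R3+R4) = 8.095 MΩ.
First divider: V_A = V_s · 8.095/(9.23 + 8.095) = 19.30 V.
V_B = V_A × 0.05676 = 1.095 V.

V_B ≈ 1.10 V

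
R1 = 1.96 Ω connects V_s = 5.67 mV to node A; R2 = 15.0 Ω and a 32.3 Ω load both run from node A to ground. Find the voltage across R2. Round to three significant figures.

R2 ‖ R_L = (15.0 × 32.3)/(15.0 + 32.3) = 10.24 Ω.
Now apply the divider: V_out = 5.67 × 0.8394 = 4.759 mV.
(Unloaded it would be 5.01 mV; the load pulls it down.)

V_out ≈ 4.76 mV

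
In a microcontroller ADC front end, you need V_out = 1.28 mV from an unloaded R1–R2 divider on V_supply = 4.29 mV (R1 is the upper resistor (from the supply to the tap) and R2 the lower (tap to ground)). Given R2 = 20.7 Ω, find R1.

R1 ≈ 48.7 Ω

Required fraction k = V_out/V_supply = 0.2984.
So R1 = R2 · (V_supply/V_out − 1) = 20.7 × (4.29/1.28 − 1) = 20.7 × 2.352 = 48.68 Ω.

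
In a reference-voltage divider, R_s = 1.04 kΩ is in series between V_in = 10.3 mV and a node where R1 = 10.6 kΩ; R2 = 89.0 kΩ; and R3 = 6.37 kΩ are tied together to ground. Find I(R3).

Parallel bank: R_p = 1/(1/10.6 + 1/89.0 + 1/6.37) = 3.809 kΩ.
Node voltage V_A = V_in · R_p/(R_s + R_p) = 10.3 × 0.7855 = 8.091 mV.
I(R3) = V_A / R3 = 8.091/6.37 = 1.270 µA.
(Equivalently: I_total = 2.124 µA, then current-divider fraction G_k/ΣG = 0.5979.)

I ≈ 1.27 µA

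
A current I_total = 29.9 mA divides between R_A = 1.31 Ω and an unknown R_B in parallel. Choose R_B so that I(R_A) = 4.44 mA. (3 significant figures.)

Two-branch current divider: I_A = I_total · R_B/(R_A + R_B).
4.44/29.9 = R_B/(R_A + R_B) → R_B = R_A · (0.1485)/(1 − 0.1485) = 1.31 × 0.1744 = 0.2285 Ω.

R_B ≈ 0.228 Ω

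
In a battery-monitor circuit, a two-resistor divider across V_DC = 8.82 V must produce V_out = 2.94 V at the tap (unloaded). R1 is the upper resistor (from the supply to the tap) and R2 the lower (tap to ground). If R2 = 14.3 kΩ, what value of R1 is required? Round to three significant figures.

R1 ≈ 28.6 kΩ

The divider ratio is R2/(R1+R2) = 2.94/8.82 = 0.3333.
So R1 = R2 · (V_DC/V_out − 1) = 14.3 × (8.82/2.94 − 1) = 14.3 × 2.000 = 28.60 kΩ.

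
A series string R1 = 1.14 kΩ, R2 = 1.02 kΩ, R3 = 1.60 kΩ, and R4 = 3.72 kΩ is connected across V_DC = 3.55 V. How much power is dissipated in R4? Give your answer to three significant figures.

P ≈ 0.838 mW

The common current is I = 3.55/7.480 = 0.4746 mA.
V(R4) = I·R = 1.766 V; P = V·I = 1.766 × 0.4746 = 0.8379 mW.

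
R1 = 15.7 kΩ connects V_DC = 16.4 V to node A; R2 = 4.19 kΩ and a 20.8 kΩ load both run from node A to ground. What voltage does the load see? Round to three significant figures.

R2 ‖ R_L = (4.19 × 20.8)/(4.19 + 20.8) = 3.487 kΩ.
Then V_out = V_DC · R2'/(R1 + R2') = 16.4 × 3.487/19.19 = 2.981 V.

V_out ≈ 2.98 V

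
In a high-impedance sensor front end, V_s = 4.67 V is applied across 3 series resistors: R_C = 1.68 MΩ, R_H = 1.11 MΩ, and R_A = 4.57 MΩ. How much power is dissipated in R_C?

ΣR = 7.360 MΩ → I = 4.67/7.360 = 0.6345 µA.
P(R_C) = I²·R_C = (0.6345)² × 1.68 = 0.6764 µW.

P ≈ 0.676 µW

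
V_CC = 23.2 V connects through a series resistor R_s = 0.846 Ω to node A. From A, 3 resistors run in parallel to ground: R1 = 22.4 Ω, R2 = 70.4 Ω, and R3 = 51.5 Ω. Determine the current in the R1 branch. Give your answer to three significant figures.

Combine the parallel branches: R_p = (1/22.4 + 1/70.4 + 1/51.5)⁻¹ = 12.78 Ω.
Node voltage V_A = V_CC · R_p/(R_s + R_p) = 23.2 × 0.9379 = 21.76 V.
Branch current I = V_A/R1 = 21.76/22.4 = 0.9714 A.
(Equivalently: I_total = 1.703 A, then current-divider fraction G_k/ΣG = 0.5704.)

I ≈ 0.971 A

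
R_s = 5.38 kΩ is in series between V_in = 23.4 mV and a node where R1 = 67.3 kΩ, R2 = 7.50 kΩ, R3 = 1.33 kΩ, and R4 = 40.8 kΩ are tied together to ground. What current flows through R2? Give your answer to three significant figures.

I ≈ 0.522 µA

Combine the parallel branches: R_p = (1/67.3 + 1/7.50 + 1/1.33 + 1/40.8)⁻¹ = 1.082 kΩ.
V_A by voltage divider: V_A = 23.4 × 1.082/(5.38 + 1.082) = 3.917 mV.
I(R2) = V_A / R2 = 3.917/7.50 = 0.5222 µA.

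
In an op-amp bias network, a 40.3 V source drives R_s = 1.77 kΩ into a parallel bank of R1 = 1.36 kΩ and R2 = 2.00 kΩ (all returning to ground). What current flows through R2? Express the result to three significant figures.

Combine the parallel branches: R_p = (1/1.36 + 1/2.00)⁻¹ = 0.8095 kΩ.
Node voltage V_A = V_in · R_p/(R_s + R_p) = 40.3 × 0.3138 = 12.65 V.
I(R2) = V_A / R2 = 12.65/2.00 = 6.324 mA.
(Check via current divider: I_total = 15.62 mA; share G_k/ΣG = 0.4048 → same result.)

I ≈ 6.32 mA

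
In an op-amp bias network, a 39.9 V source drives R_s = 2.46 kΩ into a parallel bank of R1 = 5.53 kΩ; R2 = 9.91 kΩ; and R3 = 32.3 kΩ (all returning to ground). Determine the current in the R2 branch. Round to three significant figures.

Combine the parallel branches: R_p = (1/5.53 + 1/9.91 + 1/32.3)⁻¹ = 3.198 kΩ.
Node voltage V_A = V_supply · R_p/(R_s + R_p) = 39.9 × 0.5652 = 22.55 V.
I(R2) = V_A / R2 = 22.55/9.91 = 2.276 mA.

I ≈ 2.28 mA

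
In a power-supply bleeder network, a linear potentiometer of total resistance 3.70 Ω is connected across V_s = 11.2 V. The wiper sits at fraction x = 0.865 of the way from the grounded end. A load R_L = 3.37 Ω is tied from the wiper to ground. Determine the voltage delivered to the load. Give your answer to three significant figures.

Lower segment x·R_p = 3.200 Ω; upper segment (1−x)·R_p = 0.4995 Ω.
Lower segment in parallel with the load: 3.200 ‖ 3.37 = 1.642 Ω.
Loaded-divider output: V_out = 11.2 × 0.7667 = 8.587 V.

V_out ≈ 8.59 V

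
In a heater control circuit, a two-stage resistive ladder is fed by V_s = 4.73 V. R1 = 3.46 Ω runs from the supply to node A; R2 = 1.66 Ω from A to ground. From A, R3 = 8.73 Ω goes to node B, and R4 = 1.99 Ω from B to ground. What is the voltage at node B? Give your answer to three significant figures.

Node A sees R2 in parallel with the series input of stage 2, R3 + R4 = 10.72 Ω.
R2 ‖ (R3+R4) = 1.437 Ω.
First divider: V_A = V_s · 1.437/(3.46 + 1.437) = 1.388 V.
V_B = V_A × 0.1856 = 0.2577 V.

V_B ≈ 0.258 V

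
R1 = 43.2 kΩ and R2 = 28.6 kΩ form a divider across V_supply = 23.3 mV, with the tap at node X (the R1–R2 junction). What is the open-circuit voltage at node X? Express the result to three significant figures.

Open-circuit (no load on X): V_th = V_supply · R2/(R1 + R2) = 23.3 × 28.6/(43.20 + 28.6) = 9.281 mV.

V_th ≈ 9.28 mV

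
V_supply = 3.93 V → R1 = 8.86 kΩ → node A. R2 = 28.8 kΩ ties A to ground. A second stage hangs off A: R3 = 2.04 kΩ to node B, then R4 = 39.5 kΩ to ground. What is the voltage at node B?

The second stage (R3 + R4 = 41.54 kΩ) loads node A in parallel with R2.
R2 ‖ (R3+R4) = 17.01 kΩ.
So V_A = 3.93 × 0.6575 = 2.584 V.
Then the unloaded second divider: V_B = V_A × R4/(R3+R4) = 2.584 × 0.9509 = 2.457 V.

V_B ≈ 2.46 V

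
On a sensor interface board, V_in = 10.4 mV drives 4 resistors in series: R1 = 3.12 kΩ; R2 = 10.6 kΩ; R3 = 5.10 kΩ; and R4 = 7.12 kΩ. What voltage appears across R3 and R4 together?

Series total: ΣR = 3.12 + 10.6 + 5.10 + 7.12 = 25.94 kΩ.
R_{R3..R4} = 5.10 + 7.12 = 12.22 kΩ.
By the voltage-divider rule, V = 10.4 × 12.22/25.94 = 4.899 mV.

V ≈ 4.90 mV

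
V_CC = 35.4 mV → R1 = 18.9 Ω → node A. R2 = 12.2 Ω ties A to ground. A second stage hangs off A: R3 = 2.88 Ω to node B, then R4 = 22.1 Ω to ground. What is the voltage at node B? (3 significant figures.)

V_B ≈ 9.47 mV

Node A sees R2 in parallel with the series input of stage 2, R3 + R4 = 24.98 Ω.
R2 ‖ (R3+R4) = 8.197 Ω.
V_A = 35.4 × 8.197/(18.9 + 8.197) = 10.71 mV.
V_B = V_A × 0.8847 = 9.474 mV.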